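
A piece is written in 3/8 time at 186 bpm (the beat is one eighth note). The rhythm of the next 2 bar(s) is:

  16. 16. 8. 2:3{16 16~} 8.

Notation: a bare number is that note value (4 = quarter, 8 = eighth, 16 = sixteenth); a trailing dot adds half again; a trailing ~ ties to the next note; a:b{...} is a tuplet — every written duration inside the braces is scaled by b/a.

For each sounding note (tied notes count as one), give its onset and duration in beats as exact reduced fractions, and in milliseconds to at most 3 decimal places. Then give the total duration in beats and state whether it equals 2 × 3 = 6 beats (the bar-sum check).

1) 0.0ms=0b +241.935ms=3/4b
2) 241.935ms=3/4b +241.935ms=3/4b
3) 483.871ms=3/2b +483.871ms=3/2b
4) 967.742ms=3b +241.935ms=3/4b
5) 1209.677ms=15/4b +725.806ms=9/4b
Σ=6b of 6 (186bpm 3/8) — PASS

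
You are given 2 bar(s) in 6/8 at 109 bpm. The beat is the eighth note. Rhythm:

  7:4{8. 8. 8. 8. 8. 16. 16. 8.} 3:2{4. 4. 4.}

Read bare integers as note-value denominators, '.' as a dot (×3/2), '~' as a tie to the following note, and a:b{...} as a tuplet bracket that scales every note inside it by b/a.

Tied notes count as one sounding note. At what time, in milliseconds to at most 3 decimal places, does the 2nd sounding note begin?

1. 0.0ms @ 0 + 471.822ms (6/7)
2. 471.822ms @ 6/7 + 471.822ms (6/7)
3. 943.644ms @ 12/7 + 471.822ms (6/7)
4. 1415.465ms @ 18/7 + 471.822ms (6/7)
5. 1887.287ms @ 24/7 + 471.822ms (6/7)
6. 2359.109ms @ 30/7 + 235.911ms (3/7)
7. 2595.02ms @ 33/7 + 235.911ms (3/7)
8. 2830.931ms @ 36/7 + 471.822ms (6/7)
9. 3302.752ms @ 6 + 1100.917ms (2)
10. 4403.67ms @ 8 + 1100.917ms (2)
11. 5504.587ms @ 10 + 1100.917ms (2)

note 2 onset = 6/7b = 471.822ms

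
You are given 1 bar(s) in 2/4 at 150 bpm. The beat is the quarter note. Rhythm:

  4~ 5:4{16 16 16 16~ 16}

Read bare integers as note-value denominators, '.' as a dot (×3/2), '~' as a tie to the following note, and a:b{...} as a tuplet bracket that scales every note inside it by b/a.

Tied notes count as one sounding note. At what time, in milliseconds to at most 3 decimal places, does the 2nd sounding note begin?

1. 0.0ms @ 0 + 480.0ms (6/5)
2. 480.0ms @ 6/5 + 80.0ms (1/5)
3. 560.0ms @ 7/5 + 80.0ms (1/5)
4. 640.0ms @ 8/5 + 160.0ms (2/5)

note 2 onset = 6/5b = 480.0ms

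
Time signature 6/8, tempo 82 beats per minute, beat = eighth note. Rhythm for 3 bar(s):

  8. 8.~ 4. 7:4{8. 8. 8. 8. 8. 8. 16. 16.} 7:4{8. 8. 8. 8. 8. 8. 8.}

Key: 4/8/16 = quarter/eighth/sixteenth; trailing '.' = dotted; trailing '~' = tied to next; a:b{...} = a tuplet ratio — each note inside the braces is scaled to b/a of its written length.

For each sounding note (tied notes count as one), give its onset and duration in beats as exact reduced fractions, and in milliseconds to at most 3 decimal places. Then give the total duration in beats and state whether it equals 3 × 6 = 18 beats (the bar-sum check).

1) 0.0ms=0b +1097.561ms=3/2b
2) 1097.561ms=3/2b +3292.683ms=9/2b
3) 4390.244ms=6b +627.178ms=6/7b
4) 5017.422ms=48/7b +627.178ms=6/7b
5) 5644.599ms=54/7b +627.178ms=6/7b
6) 6271.777ms=60/7b +627.178ms=6/7b
7) 6898.955ms=66/7b +627.178ms=6/7b
8) 7526.132ms=72/7b +627.178ms=6/7b
9) 8153.31ms=78/7b +313.589ms=3/7b
10) 8466.899ms=81/7b +313.589ms=3/7b
11) 8780.488ms=12b +627.178ms=6/7b
12) 9407.666ms=90/7b +627.178ms=6/7b
13) 10034.843ms=96/7b +627.178ms=6/7b
14) 10662.021ms=102/7b +627.178ms=6/7b
15) 11289.199ms=108/7b +627.178ms=6/7b
16) 11916.376ms=114/7b +627.178ms=6/7b
17) 12543.554ms=120/7b +627.178ms=6/7b
Σ=18b of 18 (82bpm 6/8) — PASS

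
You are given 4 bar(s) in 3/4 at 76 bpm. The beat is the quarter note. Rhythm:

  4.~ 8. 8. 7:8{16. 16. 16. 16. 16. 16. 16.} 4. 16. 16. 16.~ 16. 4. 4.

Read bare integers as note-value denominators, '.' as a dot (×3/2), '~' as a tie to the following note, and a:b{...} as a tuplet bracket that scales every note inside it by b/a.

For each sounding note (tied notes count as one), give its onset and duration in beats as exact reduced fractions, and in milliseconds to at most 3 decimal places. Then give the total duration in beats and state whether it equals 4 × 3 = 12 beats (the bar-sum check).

1) 0.0ms=0b +1776.316ms=9/4b
2) 1776.316ms=9/4b +592.105ms=3/4b
3) 2368.421ms=3b +338.346ms=3/7b
4) 2706.767ms=24/7b +338.346ms=3/7b
5) 3045.113ms=27/7b +338.346ms=3/7b
6) 3383.459ms=30/7b +338.346ms=3/7b
7) 3721.805ms=33/7b +338.346ms=3/7b
8) 4060.15ms=36/7b +338.346ms=3/7b
9) 4398.496ms=39/7b +338.346ms=3/7b
10) 4736.842ms=6b +1184.211ms=3/2b
11) 5921.053ms=15/2b +296.053ms=3/8b
12) 6217.105ms=63/8b +296.053ms=3/8b
13) 6513.158ms=33/4b +592.105ms=3/4b
14) 7105.263ms=9b +1184.211ms=3/2b
15) 8289.474ms=21/2b +1184.211ms=3/2b
Σ=12b of 12 (76bpm 3/4) — PASS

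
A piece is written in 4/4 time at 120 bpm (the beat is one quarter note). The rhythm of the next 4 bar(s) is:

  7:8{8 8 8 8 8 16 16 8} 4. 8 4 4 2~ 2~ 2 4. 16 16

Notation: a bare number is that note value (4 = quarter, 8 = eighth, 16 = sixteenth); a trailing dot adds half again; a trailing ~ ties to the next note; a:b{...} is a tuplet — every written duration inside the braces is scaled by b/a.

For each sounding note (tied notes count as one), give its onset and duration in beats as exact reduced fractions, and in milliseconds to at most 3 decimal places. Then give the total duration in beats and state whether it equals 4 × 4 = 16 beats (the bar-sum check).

1) 0.0ms=0b +285.714ms=4/7b
2) 285.714ms=4/7b +285.714ms=4/7b
3) 571.429ms=8/7b +285.714ms=4/7b
4) 857.143ms=12/7b +285.714ms=4/7b
5) 1142.857ms=16/7b +285.714ms=4/7b
6) 1428.571ms=20/7b +142.857ms=2/7b
7) 1571.429ms=22/7b +142.857ms=2/7b
8) 1714.286ms=24/7b +285.714ms=4/7b
9) 2000.0ms=4b +750.0ms=3/2b
10) 2750.0ms=11/2b +250.0ms=1/2b
11) 3000.0ms=6b +500.0ms=1b
12) 3500.0ms=7b +500.0ms=1b
13) 4000.0ms=8b +3000.0ms=6b
14) 7000.0ms=14b +750.0ms=3/2b
15) 7750.0ms=31/2b +125.0ms=1/4b
16) 7875.0ms=63/4b +125.0ms=1/4b
Σ=16b of 16 (120bpm 4/4) — PASS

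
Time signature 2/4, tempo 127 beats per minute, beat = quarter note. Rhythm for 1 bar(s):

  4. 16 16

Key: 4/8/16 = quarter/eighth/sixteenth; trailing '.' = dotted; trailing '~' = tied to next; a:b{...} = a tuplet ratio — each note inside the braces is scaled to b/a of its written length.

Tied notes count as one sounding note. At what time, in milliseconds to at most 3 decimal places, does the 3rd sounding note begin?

1. 0.0ms @ 0 + 708.661ms (3/2)
2. 708.661ms @ 3/2 + 118.11ms (1/4)
3. 826.772ms @ 7/4 + 118.11ms (1/4)

note 3 onset = 7/4b = 826.772ms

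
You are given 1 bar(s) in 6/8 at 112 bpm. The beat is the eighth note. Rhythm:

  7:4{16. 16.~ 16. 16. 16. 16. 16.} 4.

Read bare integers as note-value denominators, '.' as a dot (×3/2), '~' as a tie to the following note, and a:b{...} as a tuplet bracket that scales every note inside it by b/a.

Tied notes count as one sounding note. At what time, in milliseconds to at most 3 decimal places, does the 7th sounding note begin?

note 7 onset = 3b = 1607.143ms

1. 0.0ms @ 0 + 229.592ms (3/7)
2. 229.592ms @ 3/7 + 459.184ms (6/7)
3. 688.776ms @ 9/7 + 229.592ms (3/7)
4. 918.367ms @ 12/7 + 229.592ms (3/7)
5. 1147.959ms @ 15/7 + 229.592ms (3/7)
6. 1377.551ms @ 18/7 + 229.592ms (3/7)
7. 1607.143ms @ 3 + 1607.143ms (3)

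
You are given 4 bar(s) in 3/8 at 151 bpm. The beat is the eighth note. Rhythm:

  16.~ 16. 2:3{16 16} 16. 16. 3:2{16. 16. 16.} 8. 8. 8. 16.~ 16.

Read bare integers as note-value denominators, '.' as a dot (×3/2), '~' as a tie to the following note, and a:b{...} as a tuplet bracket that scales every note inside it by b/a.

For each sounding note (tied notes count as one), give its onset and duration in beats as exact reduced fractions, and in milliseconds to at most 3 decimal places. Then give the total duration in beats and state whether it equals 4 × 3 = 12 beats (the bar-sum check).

1) 0.0ms=0b +596.026ms=3/2b
2) 596.026ms=3/2b +298.013ms=3/4b
3) 894.04ms=9/4b +298.013ms=3/4b
4) 1192.053ms=3b +298.013ms=3/4b
5) 1490.066ms=15/4b +298.013ms=3/4b
6) 1788.079ms=9/2b +198.675ms=1/2b
7) 1986.755ms=5b +198.675ms=1/2b
8) 2185.43ms=11/2b +198.675ms=1/2b
9) 2384.106ms=6b +596.026ms=3/2b
10) 2980.132ms=15/2b +596.026ms=3/2b
11) 3576.159ms=9b +596.026ms=3/2b
12) 4172.185ms=21/2b +596.026ms=3/2b
Σ=12b of 12 (151bpm 3/8) — PASS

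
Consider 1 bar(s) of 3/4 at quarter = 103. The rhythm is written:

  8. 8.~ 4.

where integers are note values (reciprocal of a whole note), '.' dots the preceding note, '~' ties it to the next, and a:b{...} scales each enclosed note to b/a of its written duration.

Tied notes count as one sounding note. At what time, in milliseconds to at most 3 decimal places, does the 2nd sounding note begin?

note 2 onset = 3/4b = 436.893ms

1. 0.0ms @ 0 + 436.893ms (3/4)
2. 436.893ms @ 3/4 + 1310.68ms (9/4)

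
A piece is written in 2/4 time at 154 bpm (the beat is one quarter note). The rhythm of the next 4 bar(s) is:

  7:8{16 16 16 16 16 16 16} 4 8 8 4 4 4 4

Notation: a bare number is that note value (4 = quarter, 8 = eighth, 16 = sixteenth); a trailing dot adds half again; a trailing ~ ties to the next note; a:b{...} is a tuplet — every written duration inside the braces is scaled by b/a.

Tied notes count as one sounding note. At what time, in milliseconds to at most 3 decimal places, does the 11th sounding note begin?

note 11 onset = 4b = 1558.442ms

1. 0.0ms @ 0 + 111.317ms (2/7)
2. 111.317ms @ 2/7 + 111.317ms (2/7)
3. 222.635ms @ 4/7 + 111.317ms (2/7)
4. 333.952ms @ 6/7 + 111.317ms (2/7)
5. 445.269ms @ 8/7 + 111.317ms (2/7)
6. 556.586ms @ 10/7 + 111.317ms (2/7)
7. 667.904ms @ 12/7 + 111.317ms (2/7)
8. 779.221ms @ 2 + 389.61ms (1)
9. 1168.831ms @ 3 + 194.805ms (1/2)
10. 1363.636ms @ 7/2 + 194.805ms (1/2)
11. 1558.442ms @ 4 + 389.61ms (1)
12. 1948.052ms @ 5 + 389.61ms (1)
13. 2337.662ms @ 6 + 389.61ms (1)
14. 2727.273ms @ 7 + 389.61ms (1)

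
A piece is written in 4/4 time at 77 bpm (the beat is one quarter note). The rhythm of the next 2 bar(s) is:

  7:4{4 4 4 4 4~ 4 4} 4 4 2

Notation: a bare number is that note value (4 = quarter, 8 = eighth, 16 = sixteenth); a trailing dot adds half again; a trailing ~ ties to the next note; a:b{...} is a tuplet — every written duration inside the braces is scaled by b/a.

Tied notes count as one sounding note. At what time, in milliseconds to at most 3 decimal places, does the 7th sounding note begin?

note 7 onset = 4b = 3116.883ms

1. 0.0ms @ 0 + 445.269ms (4/7)
2. 445.269ms @ 4/7 + 445.269ms (4/7)
3. 890.538ms @ 8/7 + 445.269ms (4/7)
4. 1335.807ms @ 12/7 + 445.269ms (4/7)
5. 1781.076ms @ 16/7 + 890.538ms (8/7)
6. 2671.614ms @ 24/7 + 445.269ms (4/7)
7. 3116.883ms @ 4 + 779.221ms (1)
8. 3896.104ms @ 5 + 779.221ms (1)
9. 4675.325ms @ 6 + 1558.442ms (2)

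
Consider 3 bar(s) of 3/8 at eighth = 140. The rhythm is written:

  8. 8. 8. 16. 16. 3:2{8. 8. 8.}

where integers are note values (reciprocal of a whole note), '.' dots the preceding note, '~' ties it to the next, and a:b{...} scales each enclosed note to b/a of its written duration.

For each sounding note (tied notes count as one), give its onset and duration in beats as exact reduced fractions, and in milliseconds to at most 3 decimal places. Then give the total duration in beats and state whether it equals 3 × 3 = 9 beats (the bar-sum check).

1) 0.0ms=0b +642.857ms=3/2b
2) 642.857ms=3/2b +642.857ms=3/2b
3) 1285.714ms=3b +642.857ms=3/2b
4) 1928.571ms=9/2b +321.429ms=3/4b
5) 2250.0ms=21/4b +321.429ms=3/4b
6) 2571.429ms=6b +428.571ms=1b
7) 3000.0ms=7b +428.571ms=1b
8) 3428.571ms=8b +428.571ms=1b
Σ=9b of 9 (140bpm 3/8) — PASS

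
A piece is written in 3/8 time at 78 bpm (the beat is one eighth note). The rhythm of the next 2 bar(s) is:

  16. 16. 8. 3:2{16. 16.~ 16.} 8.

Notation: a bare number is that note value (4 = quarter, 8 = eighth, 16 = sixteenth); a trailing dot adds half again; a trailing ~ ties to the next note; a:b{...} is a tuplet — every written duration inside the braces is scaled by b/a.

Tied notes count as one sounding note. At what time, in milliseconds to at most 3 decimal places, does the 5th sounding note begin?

note 5 onset = 7/2b = 2692.308ms

1. 0.0ms @ 0 + 576.923ms (3/4)
2. 576.923ms @ 3/4 + 576.923ms (3/4)
3. 1153.846ms @ 3/2 + 1153.846ms (3/2)
4. 2307.692ms @ 3 + 384.615ms (1/2)
5. 2692.308ms @ 7/2 + 769.231ms (1)
6. 3461.538ms @ 9/2 + 1153.846ms (3/2)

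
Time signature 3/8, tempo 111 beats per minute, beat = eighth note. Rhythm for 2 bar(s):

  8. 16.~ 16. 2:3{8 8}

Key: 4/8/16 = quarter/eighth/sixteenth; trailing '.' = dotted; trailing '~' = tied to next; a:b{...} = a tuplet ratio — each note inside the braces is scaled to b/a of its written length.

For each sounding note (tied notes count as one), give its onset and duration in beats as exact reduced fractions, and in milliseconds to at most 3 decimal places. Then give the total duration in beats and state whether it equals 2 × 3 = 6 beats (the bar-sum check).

1) 0.0ms=0b +810.811ms=3/2b
2) 810.811ms=3/2b +810.811ms=3/2b
3) 1621.622ms=3b +810.811ms=3/2b
4) 2432.432ms=9/2b +810.811ms=3/2b
Σ=6b of 6 (111bpm 3/8) — PASS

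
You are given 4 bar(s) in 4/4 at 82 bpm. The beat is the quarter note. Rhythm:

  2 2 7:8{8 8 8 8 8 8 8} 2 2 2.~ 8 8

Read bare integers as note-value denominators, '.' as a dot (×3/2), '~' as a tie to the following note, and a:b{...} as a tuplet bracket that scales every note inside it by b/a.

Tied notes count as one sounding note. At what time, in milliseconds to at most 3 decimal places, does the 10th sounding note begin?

1. 0.0ms @ 0 + 1463.415ms (2)
2. 1463.415ms @ 2 + 1463.415ms (2)
3. 2926.829ms @ 4 + 418.118ms (4/7)
4. 3344.948ms @ 32/7 + 418.118ms (4/7)
5. 3763.066ms @ 36/7 + 418.118ms (4/7)
6. 4181.185ms @ 40/7 + 418.118ms (4/7)
7. 4599.303ms @ 44/7 + 418.118ms (4/7)
8. 5017.422ms @ 48/7 + 418.118ms (4/7)
9. 5435.54ms @ 52/7 + 418.118ms (4/7)
10. 5853.659ms @ 8 + 1463.415ms (2)
11. 7317.073ms @ 10 + 1463.415ms (2)
12. 8780.488ms @ 12 + 2560.976ms (7/2)
13. 11341.463ms @ 31/2 + 365.854ms (1/2)

note 10 onset = 8b = 5853.659ms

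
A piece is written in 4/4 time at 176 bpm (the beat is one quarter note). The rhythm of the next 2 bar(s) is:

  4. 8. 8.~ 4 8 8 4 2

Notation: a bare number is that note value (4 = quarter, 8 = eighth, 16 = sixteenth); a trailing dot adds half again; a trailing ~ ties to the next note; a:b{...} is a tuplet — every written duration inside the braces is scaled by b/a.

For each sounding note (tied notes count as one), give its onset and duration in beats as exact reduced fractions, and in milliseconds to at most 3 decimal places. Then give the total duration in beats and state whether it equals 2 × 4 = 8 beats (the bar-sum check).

1) 0.0ms=0b +511.364ms=3/2b
2) 511.364ms=3/2b +255.682ms=3/4b
3) 767.045ms=9/4b +596.591ms=7/4b
4) 1363.636ms=4b +170.455ms=1/2b
5) 1534.091ms=9/2b +170.455ms=1/2b
6) 1704.545ms=5b +340.909ms=1b
7) 2045.455ms=6b +681.818ms=2b
Σ=8b of 8 (176bpm 4/4) — PASS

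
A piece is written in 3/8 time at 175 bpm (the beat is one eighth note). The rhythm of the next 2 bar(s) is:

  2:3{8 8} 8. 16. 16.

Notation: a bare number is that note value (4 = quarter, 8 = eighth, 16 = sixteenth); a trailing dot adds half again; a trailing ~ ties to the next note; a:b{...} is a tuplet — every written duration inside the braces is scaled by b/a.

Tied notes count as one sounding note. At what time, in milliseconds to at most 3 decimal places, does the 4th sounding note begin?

note 4 onset = 9/2b = 1542.857ms

1. 0.0ms @ 0 + 514.286ms (3/2)
2. 514.286ms @ 3/2 + 514.286ms (3/2)
3. 1028.571ms @ 3 + 514.286ms (3/2)
4. 1542.857ms @ 9/2 + 257.143ms (3/4)
5. 1800.0ms @ 21/4 + 257.143ms (3/4)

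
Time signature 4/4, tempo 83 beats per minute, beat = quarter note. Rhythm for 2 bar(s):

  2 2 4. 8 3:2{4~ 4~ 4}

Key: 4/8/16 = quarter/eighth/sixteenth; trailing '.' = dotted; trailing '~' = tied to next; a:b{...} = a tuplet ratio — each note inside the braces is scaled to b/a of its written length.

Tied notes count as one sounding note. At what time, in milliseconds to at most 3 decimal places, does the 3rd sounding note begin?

1. 0.0ms @ 0 + 1445.783ms (2)
2. 1445.783ms @ 2 + 1445.783ms (2)
3. 2891.566ms @ 4 + 1084.337ms (3/2)
4. 3975.904ms @ 11/2 + 361.446ms (1/2)
5. 4337.349ms @ 6 + 1445.783ms (2)

note 3 onset = 4b = 2891.566ms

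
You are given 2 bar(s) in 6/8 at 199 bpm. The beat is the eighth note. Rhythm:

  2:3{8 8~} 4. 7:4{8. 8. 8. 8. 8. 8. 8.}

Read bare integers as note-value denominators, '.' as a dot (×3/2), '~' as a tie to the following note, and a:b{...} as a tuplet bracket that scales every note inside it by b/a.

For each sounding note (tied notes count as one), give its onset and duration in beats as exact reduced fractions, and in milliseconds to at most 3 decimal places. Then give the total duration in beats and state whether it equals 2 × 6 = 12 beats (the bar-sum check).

1) 0.0ms=0b +452.261ms=3/2b
2) 452.261ms=3/2b +1356.784ms=9/2b
3) 1809.045ms=6b +258.435ms=6/7b
4) 2067.48ms=48/7b +258.435ms=6/7b
5) 2325.915ms=54/7b +258.435ms=6/7b
6) 2584.35ms=60/7b +258.435ms=6/7b
7) 2842.785ms=66/7b +258.435ms=6/7b
8) 3101.22ms=72/7b +258.435ms=6/7b
9) 3359.655ms=78/7b +258.435ms=6/7b
Σ=12b of 12 (199bpm 6/8) — PASS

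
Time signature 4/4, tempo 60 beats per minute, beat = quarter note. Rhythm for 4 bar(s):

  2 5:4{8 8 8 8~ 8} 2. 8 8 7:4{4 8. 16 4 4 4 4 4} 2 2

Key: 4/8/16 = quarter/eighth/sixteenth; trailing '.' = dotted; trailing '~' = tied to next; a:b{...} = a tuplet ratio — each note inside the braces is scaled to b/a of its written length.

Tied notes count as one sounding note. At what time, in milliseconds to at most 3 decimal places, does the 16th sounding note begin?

1. 0.0ms @ 0 + 2000.0ms (2)
2. 2000.0ms @ 2 + 400.0ms (2/5)
3. 2400.0ms @ 12/5 + 400.0ms (2/5)
4. 2800.0ms @ 14/5 + 400.0ms (2/5)
5. 3200.0ms @ 16/5 + 800.0ms (4/5)
6. 4000.0ms @ 4 + 3000.0ms (3)
7. 7000.0ms @ 7 + 500.0ms (1/2)
8. 7500.0ms @ 15/2 + 500.0ms (1/2)
9. 8000.0ms @ 8 + 571.429ms (4/7)
10. 8571.429ms @ 60/7 + 428.571ms (3/7)
11. 9000.0ms @ 9 + 142.857ms (1/7)
12. 9142.857ms @ 64/7 + 571.429ms (4/7)
13. 9714.286ms @ 68/7 + 571.429ms (4/7)
14. 10285.714ms @ 72/7 + 571.429ms (4/7)
15. 10857.143ms @ 76/7 + 571.429ms (4/7)
16. 11428.571ms @ 80/7 + 571.429ms (4/7)
17. 12000.0ms @ 12 + 2000.0ms (2)
18. 14000.0ms @ 14 + 2000.0ms (2)

note 16 onset = 80/7b = 11428.571ms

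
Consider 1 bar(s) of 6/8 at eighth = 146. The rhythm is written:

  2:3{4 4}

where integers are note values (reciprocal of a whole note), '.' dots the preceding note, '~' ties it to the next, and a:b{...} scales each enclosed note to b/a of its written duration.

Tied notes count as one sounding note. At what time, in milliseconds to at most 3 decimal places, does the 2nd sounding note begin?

note 2 onset = 3b = 1232.877ms

1. 0.0ms @ 0 + 1232.877ms (3)
2. 1232.877ms @ 3 + 1232.877ms (3)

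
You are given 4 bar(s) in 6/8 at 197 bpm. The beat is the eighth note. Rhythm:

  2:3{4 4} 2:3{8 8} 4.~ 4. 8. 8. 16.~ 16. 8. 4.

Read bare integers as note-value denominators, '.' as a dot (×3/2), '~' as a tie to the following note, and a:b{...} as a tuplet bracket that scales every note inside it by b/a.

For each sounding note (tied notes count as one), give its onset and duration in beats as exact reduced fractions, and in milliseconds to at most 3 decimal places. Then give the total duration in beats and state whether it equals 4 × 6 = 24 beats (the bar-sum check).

1) 0.0ms=0b +913.706ms=3b
2) 913.706ms=3b +913.706ms=3b
3) 1827.411ms=6b +456.853ms=3/2b
4) 2284.264ms=15/2b +456.853ms=3/2b
5) 2741.117ms=9b +1827.411ms=6b
6) 4568.528ms=15b +456.853ms=3/2b
7) 5025.381ms=33/2b +456.853ms=3/2b
8) 5482.234ms=18b +456.853ms=3/2b
9) 5939.086ms=39/2b +456.853ms=3/2b
10) 6395.939ms=21b +913.706ms=3b
Σ=24b of 24 (197bpm 6/8) — PASS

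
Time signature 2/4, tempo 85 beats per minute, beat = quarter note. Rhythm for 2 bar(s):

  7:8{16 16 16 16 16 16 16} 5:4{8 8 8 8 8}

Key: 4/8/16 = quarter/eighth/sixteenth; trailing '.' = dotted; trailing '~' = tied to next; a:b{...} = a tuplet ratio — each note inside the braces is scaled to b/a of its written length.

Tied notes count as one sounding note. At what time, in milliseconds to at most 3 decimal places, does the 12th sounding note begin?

1. 0.0ms @ 0 + 201.681ms (2/7)
2. 201.681ms @ 2/7 + 201.681ms (2/7)
3. 403.361ms @ 4/7 + 201.681ms (2/7)
4. 605.042ms @ 6/7 + 201.681ms (2/7)
5. 806.723ms @ 8/7 + 201.681ms (2/7)
6. 1008.403ms @ 10/7 + 201.681ms (2/7)
7. 1210.084ms @ 12/7 + 201.681ms (2/7)
8. 1411.765ms @ 2 + 282.353ms (2/5)
9. 1694.118ms @ 12/5 + 282.353ms (2/5)
10. 1976.471ms @ 14/5 + 282.353ms (2/5)
11. 2258.824ms @ 16/5 + 282.353ms (2/5)
12. 2541.176ms @ 18/5 + 282.353ms (2/5)

note 12 onset = 18/5b = 2541.176ms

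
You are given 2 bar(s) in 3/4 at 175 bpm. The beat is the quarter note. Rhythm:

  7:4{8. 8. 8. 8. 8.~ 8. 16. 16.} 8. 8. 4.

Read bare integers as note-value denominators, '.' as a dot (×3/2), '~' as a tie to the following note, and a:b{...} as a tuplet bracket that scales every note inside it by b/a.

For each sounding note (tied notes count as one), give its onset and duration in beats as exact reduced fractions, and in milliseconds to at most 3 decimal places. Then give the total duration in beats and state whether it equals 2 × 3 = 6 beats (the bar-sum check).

1) 0.0ms=0b +146.939ms=3/7b
2) 146.939ms=3/7b +146.939ms=3/7b
3) 293.878ms=6/7b +146.939ms=3/7b
4) 440.816ms=9/7b +146.939ms=3/7b
5) 587.755ms=12/7b +293.878ms=6/7b
6) 881.633ms=18/7b +73.469ms=3/14b
7) 955.102ms=39/14b +73.469ms=3/14b
8) 1028.571ms=3b +257.143ms=3/4b
9) 1285.714ms=15/4b +257.143ms=3/4b
10) 1542.857ms=9/2b +514.286ms=3/2b
Σ=6b of 6 (175bpm 3/4) — PASS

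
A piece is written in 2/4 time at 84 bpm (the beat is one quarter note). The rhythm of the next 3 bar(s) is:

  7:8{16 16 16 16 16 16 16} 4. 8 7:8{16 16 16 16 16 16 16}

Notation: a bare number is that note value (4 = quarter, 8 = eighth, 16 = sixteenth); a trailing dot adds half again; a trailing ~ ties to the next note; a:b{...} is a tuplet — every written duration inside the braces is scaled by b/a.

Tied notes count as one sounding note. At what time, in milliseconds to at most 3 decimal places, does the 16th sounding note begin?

note 16 onset = 40/7b = 4081.633ms

1. 0.0ms @ 0 + 204.082ms (2/7)
2. 204.082ms @ 2/7 + 204.082ms (2/7)
3. 408.163ms @ 4/7 + 204.082ms (2/7)
4. 612.245ms @ 6/7 + 204.082ms (2/7)
5. 816.327ms @ 8/7 + 204.082ms (2/7)
6. 1020.408ms @ 10/7 + 204.082ms (2/7)
7. 1224.49ms @ 12/7 + 204.082ms (2/7)
8. 1428.571ms @ 2 + 1071.429ms (3/2)
9. 2500.0ms @ 7/2 + 357.143ms (1/2)
10. 2857.143ms @ 4 + 204.082ms (2/7)
11. 3061.224ms @ 30/7 + 204.082ms (2/7)
12. 3265.306ms @ 32/7 + 204.082ms (2/7)
13. 3469.388ms @ 34/7 + 204.082ms (2/7)
14. 3673.469ms @ 36/7 + 204.082ms (2/7)
15. 3877.551ms @ 38/7 + 204.082ms (2/7)
16. 4081.633ms @ 40/7 + 204.082ms (2/7)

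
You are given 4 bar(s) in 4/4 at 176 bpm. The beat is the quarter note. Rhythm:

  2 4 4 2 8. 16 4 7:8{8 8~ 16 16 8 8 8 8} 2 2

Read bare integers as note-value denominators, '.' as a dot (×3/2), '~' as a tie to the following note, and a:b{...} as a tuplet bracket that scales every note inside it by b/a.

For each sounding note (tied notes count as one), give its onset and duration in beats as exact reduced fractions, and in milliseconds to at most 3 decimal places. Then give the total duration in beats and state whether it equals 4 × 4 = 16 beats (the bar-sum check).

1) 0.0ms=0b +681.818ms=2b
2) 681.818ms=2b +340.909ms=1b
3) 1022.727ms=3b +340.909ms=1b
4) 1363.636ms=4b +681.818ms=2b
5) 2045.455ms=6b +255.682ms=3/4b
6) 2301.136ms=27/4b +85.227ms=1/4b
7) 2386.364ms=7b +340.909ms=1b
8) 2727.273ms=8b +194.805ms=4/7b
9) 2922.078ms=60/7b +292.208ms=6/7b
10) 3214.286ms=66/7b +97.403ms=2/7b
11) 3311.688ms=68/7b +194.805ms=4/7b
12) 3506.494ms=72/7b +194.805ms=4/7b
13) 3701.299ms=76/7b +194.805ms=4/7b
14) 3896.104ms=80/7b +194.805ms=4/7b
15) 4090.909ms=12b +681.818ms=2b
16) 4772.727ms=14b +681.818ms=2b
Σ=16b of 16 (176bpm 4/4) — PASS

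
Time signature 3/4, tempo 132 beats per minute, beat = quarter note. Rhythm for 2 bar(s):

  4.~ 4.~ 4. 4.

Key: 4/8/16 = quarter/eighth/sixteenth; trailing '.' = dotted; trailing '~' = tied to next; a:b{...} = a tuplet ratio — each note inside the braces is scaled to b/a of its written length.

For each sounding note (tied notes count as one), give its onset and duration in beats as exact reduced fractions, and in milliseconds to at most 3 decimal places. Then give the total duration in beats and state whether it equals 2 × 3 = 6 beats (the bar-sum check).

1) 0.0ms=0b +2045.455ms=9/2b
2) 2045.455ms=9/2b +681.818ms=3/2b
Σ=6b of 6 (132bpm 3/4) — PASS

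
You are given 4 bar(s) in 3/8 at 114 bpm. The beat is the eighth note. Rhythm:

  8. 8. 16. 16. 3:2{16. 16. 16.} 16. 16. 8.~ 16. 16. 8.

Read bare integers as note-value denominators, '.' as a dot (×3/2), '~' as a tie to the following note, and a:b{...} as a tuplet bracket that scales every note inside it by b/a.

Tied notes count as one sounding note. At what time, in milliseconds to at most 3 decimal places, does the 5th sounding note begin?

1. 0.0ms @ 0 + 789.474ms (3/2)
2. 789.474ms @ 3/2 + 789.474ms (3/2)
3. 1578.947ms @ 3 + 394.737ms (3/4)
4. 1973.684ms @ 15/4 + 394.737ms (3/4)
5. 2368.421ms @ 9/2 + 263.158ms (1/2)
6. 2631.579ms @ 5 + 263.158ms (1/2)
7. 2894.737ms @ 11/2 + 263.158ms (1/2)
8. 3157.895ms @ 6 + 394.737ms (3/4)
9. 3552.632ms @ 27/4 + 394.737ms (3/4)
10. 3947.368ms @ 15/2 + 1184.211ms (9/4)
11. 5131.579ms @ 39/4 + 394.737ms (3/4)
12. 5526.316ms @ 21/2 + 789.474ms (3/2)

note 5 onset = 9/2b = 2368.421ms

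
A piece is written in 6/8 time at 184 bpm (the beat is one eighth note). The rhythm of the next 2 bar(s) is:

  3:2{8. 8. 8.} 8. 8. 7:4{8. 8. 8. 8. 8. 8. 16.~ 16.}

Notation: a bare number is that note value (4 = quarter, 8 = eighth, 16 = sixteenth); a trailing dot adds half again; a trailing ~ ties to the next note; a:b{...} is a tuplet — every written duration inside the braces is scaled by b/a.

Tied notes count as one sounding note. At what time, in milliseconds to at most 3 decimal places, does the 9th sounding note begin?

note 9 onset = 60/7b = 2795.031ms

1. 0.0ms @ 0 + 326.087ms (1)
2. 326.087ms @ 1 + 326.087ms (1)
3. 652.174ms @ 2 + 326.087ms (1)
4. 978.261ms @ 3 + 489.13ms (3/2)
5. 1467.391ms @ 9/2 + 489.13ms (3/2)
6. 1956.522ms @ 6 + 279.503ms (6/7)
7. 2236.025ms @ 48/7 + 279.503ms (6/7)
8. 2515.528ms @ 54/7 + 279.503ms (6/7)
9. 2795.031ms @ 60/7 + 279.503ms (6/7)
10. 3074.534ms @ 66/7 + 279.503ms (6/7)
11. 3354.037ms @ 72/7 + 279.503ms (6/7)
12. 3633.54ms @ 78/7 + 279.503ms (6/7)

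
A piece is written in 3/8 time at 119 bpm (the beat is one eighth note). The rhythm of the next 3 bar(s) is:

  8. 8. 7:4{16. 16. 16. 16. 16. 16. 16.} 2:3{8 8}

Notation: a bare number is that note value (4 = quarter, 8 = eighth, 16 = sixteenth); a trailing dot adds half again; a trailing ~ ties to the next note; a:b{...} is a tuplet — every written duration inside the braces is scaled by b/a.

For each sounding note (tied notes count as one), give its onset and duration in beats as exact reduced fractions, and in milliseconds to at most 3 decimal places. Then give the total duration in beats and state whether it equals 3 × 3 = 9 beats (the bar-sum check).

1) 0.0ms=0b +756.303ms=3/2b
2) 756.303ms=3/2b +756.303ms=3/2b
3) 1512.605ms=3b +216.086ms=3/7b
4) 1728.691ms=24/7b +216.086ms=3/7b
5) 1944.778ms=27/7b +216.086ms=3/7b
6) 2160.864ms=30/7b +216.086ms=3/7b
7) 2376.951ms=33/7b +216.086ms=3/7b
8) 2593.037ms=36/7b +216.086ms=3/7b
9) 2809.124ms=39/7b +216.086ms=3/7b
10) 3025.21ms=6b +756.303ms=3/2b
11) 3781.513ms=15/2b +756.303ms=3/2b
Σ=9b of 9 (119bpm 3/8) — PASS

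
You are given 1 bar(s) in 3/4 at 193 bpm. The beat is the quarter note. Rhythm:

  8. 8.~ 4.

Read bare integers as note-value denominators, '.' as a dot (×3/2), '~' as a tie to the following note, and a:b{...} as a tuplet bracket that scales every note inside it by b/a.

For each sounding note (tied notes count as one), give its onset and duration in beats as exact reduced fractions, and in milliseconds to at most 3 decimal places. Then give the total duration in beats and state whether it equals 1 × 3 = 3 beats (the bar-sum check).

1) 0.0ms=0b +233.161ms=3/4b
2) 233.161ms=3/4b +699.482ms=9/4b
Σ=3b of 3 (193bpm 3/4) — PASS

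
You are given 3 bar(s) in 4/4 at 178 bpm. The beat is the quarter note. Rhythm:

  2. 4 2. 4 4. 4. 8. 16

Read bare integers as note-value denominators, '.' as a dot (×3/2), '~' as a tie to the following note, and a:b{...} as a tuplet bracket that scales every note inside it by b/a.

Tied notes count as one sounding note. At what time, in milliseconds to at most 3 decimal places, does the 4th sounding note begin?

1. 0.0ms @ 0 + 1011.236ms (3)
2. 1011.236ms @ 3 + 337.079ms (1)
3. 1348.315ms @ 4 + 1011.236ms (3)
4. 2359.551ms @ 7 + 337.079ms (1)
5. 2696.629ms @ 8 + 505.618ms (3/2)
6. 3202.247ms @ 19/2 + 505.618ms (3/2)
7. 3707.865ms @ 11 + 252.809ms (3/4)
8. 3960.674ms @ 47/4 + 84.27ms (1/4)

note 4 onset = 7b = 2359.551ms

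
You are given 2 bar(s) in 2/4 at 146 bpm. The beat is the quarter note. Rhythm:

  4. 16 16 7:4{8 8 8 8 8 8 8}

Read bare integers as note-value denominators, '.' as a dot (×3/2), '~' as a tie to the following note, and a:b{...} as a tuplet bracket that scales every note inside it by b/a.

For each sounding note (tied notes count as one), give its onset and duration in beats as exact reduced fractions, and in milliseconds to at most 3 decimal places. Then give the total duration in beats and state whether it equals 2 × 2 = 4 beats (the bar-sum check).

1) 0.0ms=0b +616.438ms=3/2b
2) 616.438ms=3/2b +102.74ms=1/4b
3) 719.178ms=7/4b +102.74ms=1/4b
4) 821.918ms=2b +117.417ms=2/7b
5) 939.335ms=16/7b +117.417ms=2/7b
6) 1056.751ms=18/7b +117.417ms=2/7b
7) 1174.168ms=20/7b +117.417ms=2/7b
8) 1291.585ms=22/7b +117.417ms=2/7b
9) 1409.002ms=24/7b +117.417ms=2/7b
10) 1526.419ms=26/7b +117.417ms=2/7b
Σ=4b of 4 (146bpm 2/4) — PASS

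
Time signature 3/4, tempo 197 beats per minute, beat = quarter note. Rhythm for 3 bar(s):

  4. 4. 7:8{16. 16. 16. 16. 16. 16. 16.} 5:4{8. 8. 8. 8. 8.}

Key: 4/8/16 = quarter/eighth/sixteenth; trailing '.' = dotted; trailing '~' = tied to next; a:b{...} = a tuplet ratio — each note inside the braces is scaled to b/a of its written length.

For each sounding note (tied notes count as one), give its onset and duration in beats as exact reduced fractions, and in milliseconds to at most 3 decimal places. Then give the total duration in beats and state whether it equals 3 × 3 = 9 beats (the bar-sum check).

1) 0.0ms=0b +456.853ms=3/2b
2) 456.853ms=3/2b +456.853ms=3/2b
3) 913.706ms=3b +130.529ms=3/7b
4) 1044.235ms=24/7b +130.529ms=3/7b
5) 1174.764ms=27/7b +130.529ms=3/7b
6) 1305.294ms=30/7b +130.529ms=3/7b
7) 1435.823ms=33/7b +130.529ms=3/7b
8) 1566.352ms=36/7b +130.529ms=3/7b
9) 1696.882ms=39/7b +130.529ms=3/7b
10) 1827.411ms=6b +182.741ms=3/5b
11) 2010.152ms=33/5b +182.741ms=3/5b
12) 2192.893ms=36/5b +182.741ms=3/5b
13) 2375.635ms=39/5b +182.741ms=3/5b
14) 2558.376ms=42/5b +182.741ms=3/5b
Σ=9b of 9 (197bpm 3/4) — PASS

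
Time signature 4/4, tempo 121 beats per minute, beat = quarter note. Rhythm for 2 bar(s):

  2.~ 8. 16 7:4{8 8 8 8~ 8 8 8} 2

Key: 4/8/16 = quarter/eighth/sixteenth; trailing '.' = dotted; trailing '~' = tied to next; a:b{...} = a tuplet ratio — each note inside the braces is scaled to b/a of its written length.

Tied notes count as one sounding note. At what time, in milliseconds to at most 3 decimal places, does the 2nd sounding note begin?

1. 0.0ms @ 0 + 1859.504ms (15/4)
2. 1859.504ms @ 15/4 + 123.967ms (1/4)
3. 1983.471ms @ 4 + 141.677ms (2/7)
4. 2125.148ms @ 30/7 + 141.677ms (2/7)
5. 2266.824ms @ 32/7 + 141.677ms (2/7)
6. 2408.501ms @ 34/7 + 283.353ms (4/7)
7. 2691.854ms @ 38/7 + 141.677ms (2/7)
8. 2833.53ms @ 40/7 + 141.677ms (2/7)
9. 2975.207ms @ 6 + 991.736ms (2)

note 2 onset = 15/4b = 1859.504ms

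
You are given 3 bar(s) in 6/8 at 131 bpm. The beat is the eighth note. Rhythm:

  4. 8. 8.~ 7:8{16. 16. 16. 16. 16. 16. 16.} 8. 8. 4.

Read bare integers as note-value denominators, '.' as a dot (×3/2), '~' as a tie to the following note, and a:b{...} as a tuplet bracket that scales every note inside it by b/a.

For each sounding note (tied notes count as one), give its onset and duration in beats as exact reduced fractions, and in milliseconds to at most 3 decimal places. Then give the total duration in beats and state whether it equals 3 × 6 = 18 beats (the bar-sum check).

1) 0.0ms=0b +1374.046ms=3b
2) 1374.046ms=3b +687.023ms=3/2b
3) 2061.069ms=9/2b +1079.607ms=33/14b
4) 3140.676ms=48/7b +392.585ms=6/7b
5) 3533.261ms=54/7b +392.585ms=6/7b
6) 3925.845ms=60/7b +392.585ms=6/7b
7) 4318.43ms=66/7b +392.585ms=6/7b
8) 4711.014ms=72/7b +392.585ms=6/7b
9) 5103.599ms=78/7b +392.585ms=6/7b
10) 5496.183ms=12b +687.023ms=3/2b
11) 6183.206ms=27/2b +687.023ms=3/2b
12) 6870.229ms=15b +1374.046ms=3b
Σ=18b of 18 (131bpm 6/8) — PASS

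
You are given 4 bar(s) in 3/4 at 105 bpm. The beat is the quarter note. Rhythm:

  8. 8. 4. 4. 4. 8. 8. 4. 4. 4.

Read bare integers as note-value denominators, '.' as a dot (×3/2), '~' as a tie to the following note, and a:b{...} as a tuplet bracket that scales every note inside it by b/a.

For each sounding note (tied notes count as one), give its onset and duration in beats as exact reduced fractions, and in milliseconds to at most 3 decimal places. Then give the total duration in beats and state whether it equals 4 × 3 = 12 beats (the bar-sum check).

1) 0.0ms=0b +428.571ms=3/4b
2) 428.571ms=3/4b +428.571ms=3/4b
3) 857.143ms=3/2b +857.143ms=3/2b
4) 1714.286ms=3b +857.143ms=3/2b
5) 2571.429ms=9/2b +857.143ms=3/2b
6) 3428.571ms=6b +428.571ms=3/4b
7) 3857.143ms=27/4b +428.571ms=3/4b
8) 4285.714ms=15/2b +857.143ms=3/2b
9) 5142.857ms=9b +857.143ms=3/2b
10) 6000.0ms=21/2b +857.143ms=3/2b
Σ=12b of 12 (105bpm 3/4) — PASS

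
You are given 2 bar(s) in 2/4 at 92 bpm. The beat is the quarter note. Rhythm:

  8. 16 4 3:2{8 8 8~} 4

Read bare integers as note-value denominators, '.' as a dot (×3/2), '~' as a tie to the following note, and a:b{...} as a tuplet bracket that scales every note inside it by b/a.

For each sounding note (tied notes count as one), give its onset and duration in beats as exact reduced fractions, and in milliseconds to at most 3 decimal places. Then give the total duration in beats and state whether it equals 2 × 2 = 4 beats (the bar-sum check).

1) 0.0ms=0b +489.13ms=3/4b
2) 489.13ms=3/4b +163.043ms=1/4b
3) 652.174ms=1b +652.174ms=1b
4) 1304.348ms=2b +217.391ms=1/3b
5) 1521.739ms=7/3b +217.391ms=1/3b
6) 1739.13ms=8/3b +869.565ms=4/3b
Σ=4b of 4 (92bpm 2/4) — PASS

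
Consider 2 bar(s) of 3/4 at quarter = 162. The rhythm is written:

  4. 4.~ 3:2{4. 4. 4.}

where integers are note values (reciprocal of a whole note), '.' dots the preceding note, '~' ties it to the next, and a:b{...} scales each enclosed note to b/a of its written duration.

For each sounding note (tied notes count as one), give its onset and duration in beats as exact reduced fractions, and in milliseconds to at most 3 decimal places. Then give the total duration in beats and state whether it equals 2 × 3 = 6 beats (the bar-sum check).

1) 0.0ms=0b +555.556ms=3/2b
2) 555.556ms=3/2b +925.926ms=5/2b
3) 1481.481ms=4b +370.37ms=1b
4) 1851.852ms=5b +370.37ms=1b
Σ=6b of 6 (162bpm 3/4) — PASS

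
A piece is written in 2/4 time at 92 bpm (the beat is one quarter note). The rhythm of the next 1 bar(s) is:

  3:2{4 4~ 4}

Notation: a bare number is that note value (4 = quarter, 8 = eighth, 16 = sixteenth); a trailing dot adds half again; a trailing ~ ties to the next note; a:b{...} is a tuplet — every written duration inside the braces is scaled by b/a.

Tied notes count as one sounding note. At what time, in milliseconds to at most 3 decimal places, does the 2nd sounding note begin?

1. 0.0ms @ 0 + 434.783ms (2/3)
2. 434.783ms @ 2/3 + 869.565ms (4/3)

note 2 onset = 2/3b = 434.783ms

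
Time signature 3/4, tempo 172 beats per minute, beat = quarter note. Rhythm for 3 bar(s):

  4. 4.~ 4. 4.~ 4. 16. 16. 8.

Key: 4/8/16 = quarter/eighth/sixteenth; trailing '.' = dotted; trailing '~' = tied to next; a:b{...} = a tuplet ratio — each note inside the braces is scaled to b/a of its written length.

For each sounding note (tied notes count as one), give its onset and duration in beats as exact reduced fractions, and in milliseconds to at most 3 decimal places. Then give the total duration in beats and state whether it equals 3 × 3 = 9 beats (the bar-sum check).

1) 0.0ms=0b +523.256ms=3/2b
2) 523.256ms=3/2b +1046.512ms=3b
3) 1569.767ms=9/2b +1046.512ms=3b
4) 2616.279ms=15/2b +130.814ms=3/8b
5) 2747.093ms=63/8b +130.814ms=3/8b
6) 2877.907ms=33/4b +261.628ms=3/4b
Σ=9b of 9 (172bpm 3/4) — PASS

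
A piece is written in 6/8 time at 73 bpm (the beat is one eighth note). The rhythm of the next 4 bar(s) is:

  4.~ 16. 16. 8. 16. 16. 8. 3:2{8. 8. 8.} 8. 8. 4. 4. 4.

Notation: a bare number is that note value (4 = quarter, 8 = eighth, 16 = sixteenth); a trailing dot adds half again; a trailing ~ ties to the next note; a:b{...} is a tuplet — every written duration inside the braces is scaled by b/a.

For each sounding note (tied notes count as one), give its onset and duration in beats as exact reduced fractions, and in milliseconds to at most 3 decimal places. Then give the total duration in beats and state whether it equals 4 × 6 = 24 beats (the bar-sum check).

1) 0.0ms=0b +3082.192ms=15/4b
2) 3082.192ms=15/4b +616.438ms=3/4b
3) 3698.63ms=9/2b +1232.877ms=3/2b
4) 4931.507ms=6b +616.438ms=3/4b
5) 5547.945ms=27/4b +616.438ms=3/4b
6) 6164.384ms=15/2b +1232.877ms=3/2b
7) 7397.26ms=9b +821.918ms=1b
8) 8219.178ms=10b +821.918ms=1b
9) 9041.096ms=11b +821.918ms=1b
10) 9863.014ms=12b +1232.877ms=3/2b
11) 11095.89ms=27/2b +1232.877ms=3/2b
12) 12328.767ms=15b +2465.753ms=3b
13) 14794.521ms=18b +2465.753ms=3b
14) 17260.274ms=21b +2465.753ms=3b
Σ=24b of 24 (73bpm 6/8) — PASS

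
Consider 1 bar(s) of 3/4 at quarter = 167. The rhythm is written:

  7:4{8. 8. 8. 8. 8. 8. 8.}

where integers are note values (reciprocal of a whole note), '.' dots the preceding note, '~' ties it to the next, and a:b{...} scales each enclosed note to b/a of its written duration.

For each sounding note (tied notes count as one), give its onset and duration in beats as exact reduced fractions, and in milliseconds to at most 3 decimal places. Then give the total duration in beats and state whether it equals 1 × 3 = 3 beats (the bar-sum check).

1) 0.0ms=0b +153.978ms=3/7b
2) 153.978ms=3/7b +153.978ms=3/7b
3) 307.956ms=6/7b +153.978ms=3/7b
4) 461.933ms=9/7b +153.978ms=3/7b
5) 615.911ms=12/7b +153.978ms=3/7b
6) 769.889ms=15/7b +153.978ms=3/7b
7) 923.867ms=18/7b +153.978ms=3/7b
Σ=3b of 3 (167bpm 3/4) — PASS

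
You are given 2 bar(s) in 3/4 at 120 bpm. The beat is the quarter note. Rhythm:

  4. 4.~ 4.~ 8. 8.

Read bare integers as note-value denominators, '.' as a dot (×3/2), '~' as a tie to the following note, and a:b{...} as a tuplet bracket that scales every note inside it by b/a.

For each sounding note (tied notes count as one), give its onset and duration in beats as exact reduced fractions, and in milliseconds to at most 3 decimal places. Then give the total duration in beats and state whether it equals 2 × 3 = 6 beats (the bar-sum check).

1) 0.0ms=0b +750.0ms=3/2b
2) 750.0ms=3/2b +1875.0ms=15/4b
3) 2625.0ms=21/4b +375.0ms=3/4b
Σ=6b of 6 (120bpm 3/4) — PASS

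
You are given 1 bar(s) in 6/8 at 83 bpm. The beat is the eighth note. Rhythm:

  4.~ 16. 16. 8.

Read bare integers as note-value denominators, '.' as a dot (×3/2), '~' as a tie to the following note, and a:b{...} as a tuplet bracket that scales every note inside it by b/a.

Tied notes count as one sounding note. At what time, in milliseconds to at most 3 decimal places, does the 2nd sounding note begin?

1. 0.0ms @ 0 + 2710.843ms (15/4)
2. 2710.843ms @ 15/4 + 542.169ms (3/4)
3. 3253.012ms @ 9/2 + 1084.337ms (3/2)

note 2 onset = 15/4b = 2710.843ms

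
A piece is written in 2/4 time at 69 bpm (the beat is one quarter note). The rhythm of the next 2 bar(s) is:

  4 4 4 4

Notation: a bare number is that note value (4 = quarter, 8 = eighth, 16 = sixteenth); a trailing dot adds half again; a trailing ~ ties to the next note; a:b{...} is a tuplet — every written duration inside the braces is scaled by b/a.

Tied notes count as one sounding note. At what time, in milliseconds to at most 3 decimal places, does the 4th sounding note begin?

note 4 onset = 3b = 2608.696ms

1. 0.0ms @ 0 + 869.565ms (1)
2. 869.565ms @ 1 + 869.565ms (1)
3. 1739.13ms @ 2 + 869.565ms (1)
4. 2608.696ms @ 3 + 869.565ms (1)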